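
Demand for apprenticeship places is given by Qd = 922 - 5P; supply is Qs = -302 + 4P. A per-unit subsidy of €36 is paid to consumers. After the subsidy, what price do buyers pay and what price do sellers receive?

Buyers pay €120; sellers receive €156

Pre-subsidy: 922 - 5P = -302 + 4P gives P* = 136, Q* = 242.
With the rebate, buyers effectively pay Pb = Ps − 36, where Ps is the price sellers receive.
Demand in terms of Ps becomes Qd = 922 − 5(Ps − 36) = 1102 - 5Ps. Setting this equal to supply: 1102 - 5Ps = -302 + 4Ps, so Ps = 156.
Buyers pay Pb = 156 − 36 = 120; Q' = -302 + 4·156 = 322.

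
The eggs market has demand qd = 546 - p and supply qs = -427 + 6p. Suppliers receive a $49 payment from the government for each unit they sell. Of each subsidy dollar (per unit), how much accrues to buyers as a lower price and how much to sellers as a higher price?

Pre-subsidy: 546 - p = -427 + 6p gives p* = 139, q* = 407.
With the subsidy, sellers receive ps = pb + 49 for each unit, where pb is the price buyers pay.
Supply in terms of pb becomes qs = -427 + 6(pb + 49) = -133 + 6pb. Setting this equal to demand: 546 - pb = -133 + 6pb, so pb = 97.
Sellers receive ps = 97 + 49 = 146; q' = 546 − 1·97 = 449.
Buyers' price falls by p* − pb = 139 − 97 = 42; sellers' price rises by ps − p* = 146 − 139 = 7.

Buyers gain $42 per unit; sellers gain $7 per unit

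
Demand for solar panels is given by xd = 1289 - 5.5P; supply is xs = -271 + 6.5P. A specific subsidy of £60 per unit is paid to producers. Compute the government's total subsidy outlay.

Government cost = £45165

Pre-subsidy: 1289 - 5.5P = -271 + 6.5P gives P* = 130, x* = 574.
With the subsidy, sellers receive Ps = Pb + 60 for each unit, where Pb is the price buyers pay.
Supply in terms of Pb becomes xs = -271 + 6.5(Pb + 60) = 119 + 6.5Pb. Setting this equal to demand: 1289 - 5.5Pb = 119 + 6.5Pb, so Pb = 97.5.
Sellers receive Ps = 97.5 + 60 = 157.5; x' = 1289 − 5.5·97.5 = 752.75.
Government outlay = subsidy × quantity = 60 × 752.75 = 45165.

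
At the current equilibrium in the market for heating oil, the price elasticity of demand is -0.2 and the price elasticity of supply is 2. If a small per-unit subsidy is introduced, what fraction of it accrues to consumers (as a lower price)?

Consumer share = 10/11

For a small subsidy around the equilibrium, the benefit split depends on the relative slopes, which at a point are proportional to the elasticities.
Buyer share = εs/(εs + |εd|) = 2/(2 + 0.2) = 10/11; seller share = |εd|/(εs + |εd|) = 1/11.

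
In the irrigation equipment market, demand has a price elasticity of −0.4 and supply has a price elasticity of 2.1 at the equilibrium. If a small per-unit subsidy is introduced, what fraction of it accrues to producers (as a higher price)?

Producer share = 0.16

For a small subsidy around the equilibrium, the benefit split depends on the relative slopes, which at a point are proportional to the elasticities.
Buyer share = εs/(εs + |εd|) = 2.1/(2.1 + 0.4) = 0.84; seller share = |εd|/(εs + |εd|) = 0.16.
So producers capture 0.16 of the subsidy.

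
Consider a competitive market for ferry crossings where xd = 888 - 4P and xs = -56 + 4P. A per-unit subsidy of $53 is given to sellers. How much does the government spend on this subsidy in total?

Government cost = $27666

Pre-subsidy: 888 - 4P = -56 + 4P gives P* = 118, x* = 416.
With the subsidy, sellers receive Ps = Pb + 53 for each unit, where Pb is the price buyers pay.
Supply in terms of Pb becomes xs = -56 + 4(Pb + 53) = 156 + 4Pb. Setting this equal to demand: 888 - 4Pb = 156 + 4Pb, so Pb = 91.5.
Sellers receive Ps = 91.5 + 53 = 144.5; x' = 888 − 4·91.5 = 522.
Government outlay = subsidy × quantity = 53 × 522 = 27666.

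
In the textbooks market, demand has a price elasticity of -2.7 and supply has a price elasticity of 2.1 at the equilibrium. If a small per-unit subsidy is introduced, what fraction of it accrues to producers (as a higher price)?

Producer share = 0.5625

For a small subsidy around the equilibrium, the benefit split depends on the relative slopes, which at a point are proportional to the elasticities.
Buyer share = εs/(εs + |εd|) = 2.1/(2.1 + 2.7) = 0.4375; seller share = |εd|/(εs + |εd|) = 0.5625.
So producers capture 0.5625 of the subsidy.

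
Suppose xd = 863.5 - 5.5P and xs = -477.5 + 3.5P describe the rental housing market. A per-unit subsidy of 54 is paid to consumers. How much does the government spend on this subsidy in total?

Government cost = 8613

Pre-subsidy: 863.5 - 5.5P = -477.5 + 3.5P gives P* = 149, x* = 44.
With the rebate, buyers effectively pay Pb = Ps − 54, where Ps is the price sellers receive.
Demand in terms of Ps becomes xd = 863.5 − 5.5(Ps − 54) = 1160.5 - 5.5Ps. Setting this equal to supply: 1160.5 - 5.5Ps = -477.5 + 3.5Ps, so Ps = 182.
Buyers pay Pb = 182 − 54 = 128; x' = -477.5 + 3.5·182 = 159.5.
Government outlay = subsidy × quantity = 54 × 159.5 = 8613.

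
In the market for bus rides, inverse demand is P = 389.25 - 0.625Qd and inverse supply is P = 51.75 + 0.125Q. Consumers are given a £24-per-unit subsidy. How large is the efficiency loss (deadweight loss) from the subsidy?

Pre-subsidy: 389.25 - 0.625Q = 51.75 + 0.125Q gives Q* = 450 and P* = 108.
With the rebate, buyers effectively pay Pb = Ps − 24, where Ps is the price sellers receive.
On the curves, Pb = 389.25 - 0.625Q and Ps = 51.75 + 0.125Q; the wedge Ps − Pb = 24 gives 51.75 + 0.125Q − (389.25 - 0.625Q) = 24, so Q' = 482.
Then Pb = 389.25 − 0.625·482 = 88 and Ps = 51.75 + 0.125·482 = 112.
The subsidy expands output by 482 − 450 = 32 past the efficient level; on those units the gap between marginal cost and willingness to pay runs from 0 up to 24.
DWL = ½ × 24 × 32 = 384.

Deadweight loss = £384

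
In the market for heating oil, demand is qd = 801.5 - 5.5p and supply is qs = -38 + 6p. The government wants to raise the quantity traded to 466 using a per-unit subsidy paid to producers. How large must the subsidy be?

Required subsidy s = 23 per unit

At q = 466, invert demand for the buyer price: pb = (801.5 − 466)/5.5 = 61; invert supply for the seller price: ps = (466 − (-38))/6 = 84.
The subsidy must fill the gap: s = ps − pb = 84 − 61 = 23.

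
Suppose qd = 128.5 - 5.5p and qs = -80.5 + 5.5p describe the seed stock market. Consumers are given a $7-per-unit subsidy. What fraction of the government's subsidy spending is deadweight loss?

DWL / government spending = 77/346

Pre-subsidy: 128.5 - 5.5p = -80.5 + 5.5p gives p* = 19, q* = 24.
With the rebate, buyers effectively pay pb = ps − 7, where ps is the price sellers receive.
Demand in terms of ps becomes qd = 128.5 − 5.5(ps − 7) = 167 - 5.5ps. Setting this equal to supply: 167 - 5.5ps = -80.5 + 5.5ps, so ps = 22.5.
Buyers pay pb = 22.5 − 7 = 15.5; q' = -80.5 + 5.5·22.5 = 43.25.
ΔCS = ½(24 + 43.25)(19 − 15.5) = 117.6875; ΔPS = ½(24 + 43.25)(22.5 − 19) = 117.6875.
Government spending = 7 × 43.25 = 302.75.
DWL = ½ × 7 × (43.25 − 24) = 67.375; fraction = 67.375 / 302.75 = 77/346.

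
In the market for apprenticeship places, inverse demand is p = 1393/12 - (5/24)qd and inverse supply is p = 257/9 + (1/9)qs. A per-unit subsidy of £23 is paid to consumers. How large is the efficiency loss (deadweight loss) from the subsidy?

Pre-subsidy: 1393/12 - (5/24)q = 257/9 + (1/9)q gives q* = 274 and p* = 59.
With the rebate, buyers effectively pay pb = ps − 23, where ps is the price sellers receive.
On the curves, pb = 1393/12 - (5/24)q and ps = 257/9 + (1/9)q; the wedge ps − pb = 23 gives 257/9 + (1/9)q − (1393/12 - (5/24)q) = 23, so q' = 346.
Then pb = 1393/12 − (5/24)·346 = 44 and ps = 257/9 + (1/9)·346 = 67.
The subsidy expands output by 346 − 274 = 72 past the efficient level; on those units the gap between marginal cost and willingness to pay runs from 0 up to 23.
DWL = ½ × 23 × 72 = 828.

Deadweight loss = £828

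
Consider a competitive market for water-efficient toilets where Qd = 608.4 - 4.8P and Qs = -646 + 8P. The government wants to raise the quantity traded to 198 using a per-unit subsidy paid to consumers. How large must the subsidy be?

Required subsidy s = 20 per unit

At Q = 198, invert demand for the buyer price: Pb = (608.4 − 198)/4.8 = 85.5; invert supply for the seller price: Ps = (198 − (-646))/8 = 105.5.
The subsidy must fill the gap: s = Ps − Pb = 105.5 − 85.5 = 20.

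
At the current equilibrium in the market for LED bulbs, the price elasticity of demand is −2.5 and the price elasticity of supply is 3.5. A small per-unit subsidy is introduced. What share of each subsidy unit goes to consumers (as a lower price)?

For a small subsidy around the equilibrium, the benefit split depends on the relative slopes, which at a point are proportional to the elasticities.
Buyer share = εs/(εs + |εd|) = 3.5/(3.5 + 2.5) = 7/12; seller share = |εd|/(εs + |εd|) = 5/12.

Consumer share = 7/12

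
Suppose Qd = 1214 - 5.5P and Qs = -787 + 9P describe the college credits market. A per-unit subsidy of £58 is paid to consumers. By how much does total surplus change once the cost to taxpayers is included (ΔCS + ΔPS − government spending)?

Net change in total surplus = -£5742

Pre-subsidy: 1214 - 5.5P = -787 + 9P gives P* = 138, Q* = 455.
With the rebate, buyers effectively pay Pb = Ps − 58, where Ps is the price sellers receive.
Demand in terms of Ps becomes Qd = 1214 − 5.5(Ps − 58) = 1533 - 5.5Ps. Setting this equal to supply: 1533 - 5.5Ps = -787 + 9Ps, so Ps = 160.
Buyers pay Pb = 160 − 58 = 102; Q' = -787 + 9·160 = 653.
ΔCS = ½(455 + 653)(138 − 102) = 19944; ΔPS = ½(455 + 653)(160 − 138) = 12188.
Government spending = 58 × 653 = 37874.
Net change = 19944 + 12188 − 37874 = -5742. The loss equals the DWL triangle ½·58·198.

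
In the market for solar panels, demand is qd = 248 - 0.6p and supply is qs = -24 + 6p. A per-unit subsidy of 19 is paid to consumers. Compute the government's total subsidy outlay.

Government cost = 48830/11

Pre-subsidy: 248 - 0.6p = -24 + 6p gives p* = 1360/33, q* = 2456/11.
With the rebate, buyers effectively pay pb = ps − 19, where ps is the price sellers receive.
Demand in terms of ps becomes qd = 248 − 0.6(ps − 19) = 259.4 - 0.6ps. Setting this equal to supply: 259.4 - 0.6ps = -24 + 6ps, so ps = 1417/33.
Buyers pay pb = 1417/33 − 19 = 790/33; q' = -24 + 6·(1417/33) = 2570/11.
Government outlay = subsidy × quantity = 19 × 2570/11 = 48830/11.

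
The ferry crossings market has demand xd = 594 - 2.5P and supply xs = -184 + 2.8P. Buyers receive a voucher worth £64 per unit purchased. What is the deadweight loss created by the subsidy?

Deadweight loss = 143360/53

Pre-subsidy: 594 - 2.5P = -184 + 2.8P gives P* = 7780/53, x* = 12032/53.
With the rebate, buyers effectively pay Pb = Ps − 64, where Ps is the price sellers receive.
Demand in terms of Ps becomes xd = 594 − 2.5(Ps − 64) = 754 - 2.5Ps. Setting this equal to supply: 754 - 2.5Ps = -184 + 2.8Ps, so Ps = 9380/53.
Buyers pay Pb = 9380/53 − 64 = 5988/53; x' = -184 + 2.8·(9380/53) = 16512/53.
The subsidy expands output by 16512/53 − 12032/53 = 4480/53 past the efficient level; on those units the gap between marginal cost and willingness to pay runs from 0 up to 64.
DWL = ½ × 64 × 4480/53 = 143360/53.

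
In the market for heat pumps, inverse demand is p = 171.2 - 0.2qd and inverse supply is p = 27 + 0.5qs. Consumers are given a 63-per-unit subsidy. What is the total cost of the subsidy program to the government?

Government cost = 18648

Pre-subsidy: 171.2 - 0.2q = 27 + 0.5q gives q* = 206 and p* = 130.
With the rebate, buyers effectively pay pb = ps − 63, where ps is the price sellers receive.
On the curves, pb = 171.2 - 0.2q and ps = 27 + 0.5q; the wedge ps − pb = 63 gives 27 + 0.5q − (171.2 - 0.2q) = 63, so q' = 296.
Then pb = 171.2 − 0.2·296 = 112 and ps = 27 + 0.5·296 = 175.
Government outlay = subsidy × quantity = 63 × 296 = 18648.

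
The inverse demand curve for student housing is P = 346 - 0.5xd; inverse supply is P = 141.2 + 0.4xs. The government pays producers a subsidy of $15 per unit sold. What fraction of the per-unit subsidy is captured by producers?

Pre-subsidy: 346 - 0.5x = 141.2 + 0.4x gives x* = 2048/9 and P* = 2090/9.
With the subsidy, sellers receive Ps = Pb + 15 for each unit, where Pb is the price buyers pay.
On the curves, Pb = 346 - 0.5x and Ps = 141.2 + 0.4x; the wedge Ps − Pb = 15 gives 141.2 + 0.4x − (346 - 0.5x) = 15, so x' = 2198/9.
Then Pb = 346 − 0.5·(2198/9) = 2015/9 and Ps = 141.2 + 0.4·(2198/9) = 2150/9.
Buyers' price falls by P* − Pb = 2090/9 − 2015/9 = 25/3; sellers' price rises by Ps − P* = 2150/9 − 2090/9 = 20/3.
So producers capture (20/3)/15 = 4/9 of each unit of subsidy.

Producer share = 4/9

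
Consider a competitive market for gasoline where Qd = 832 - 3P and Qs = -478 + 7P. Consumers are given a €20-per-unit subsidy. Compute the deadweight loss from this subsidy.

Pre-subsidy: 832 - 3P = -478 + 7P gives P* = 131, Q* = 439.
With the rebate, buyers effectively pay Pb = Ps − 20, where Ps is the price sellers receive.
Demand in terms of Ps becomes Qd = 832 − 3(Ps − 20) = 892 - 3Ps. Setting this equal to supply: 892 - 3Ps = -478 + 7Ps, so Ps = 137.
Buyers pay Pb = 137 − 20 = 117; Q' = -478 + 7·137 = 481.
The subsidy expands output by 481 − 439 = 42 past the efficient level; on those units the gap between marginal cost and willingness to pay runs from 0 up to 20.
DWL = ½ × 20 × 42 = 420.

Deadweight loss = €420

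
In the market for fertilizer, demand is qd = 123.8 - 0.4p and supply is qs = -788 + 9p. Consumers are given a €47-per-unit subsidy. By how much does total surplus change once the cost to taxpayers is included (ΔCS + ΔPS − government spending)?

Pre-subsidy: 123.8 - 0.4p = -788 + 9p gives p* = 97, q* = 85.
With the rebate, buyers effectively pay pb = ps − 47, where ps is the price sellers receive.
Demand in terms of ps becomes qd = 123.8 − 0.4(ps − 47) = 142.6 - 0.4ps. Setting this equal to supply: 142.6 - 0.4ps = -788 + 9ps, so ps = 99.
Buyers pay pb = 99 − 47 = 52; q' = -788 + 9·99 = 103.
ΔCS = ½(85 + 103)(97 − 52) = 4230; ΔPS = ½(85 + 103)(99 − 97) = 188.
Government spending = 47 × 103 = 4841.
Net change = 4230 + 188 − 4841 = -423. The loss equals the DWL triangle ½·47·18.

Net change in total surplus = -€423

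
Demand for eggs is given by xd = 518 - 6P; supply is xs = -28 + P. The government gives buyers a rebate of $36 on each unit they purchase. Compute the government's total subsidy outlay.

Pre-subsidy: 518 - 6P = -28 + P gives P* = 78, x* = 50.
With the rebate, buyers effectively pay Pb = Ps − 36, where Ps is the price sellers receive.
Demand in terms of Ps becomes xd = 518 − 6(Ps − 36) = 734 - 6Ps. Setting this equal to supply: 734 - 6Ps = -28 + Ps, so Ps = 762/7.
Buyers pay Pb = 762/7 − 36 = 510/7; x' = -28 + 1·(762/7) = 566/7.
Government outlay = subsidy × quantity = 36 × 566/7 = 20376/7.

Government cost = 20376/7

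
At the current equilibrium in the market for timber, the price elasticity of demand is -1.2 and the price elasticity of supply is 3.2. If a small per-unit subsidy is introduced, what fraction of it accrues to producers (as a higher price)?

For a small subsidy around the equilibrium, the benefit split depends on the relative slopes, which at a point are proportional to the elasticities.
Buyer share = εs/(εs + |εd|) = 3.2/(3.2 + 1.2) = 8/11; seller share = |εd|/(εs + |εd|) = 3/11.
So producers capture 3/11 of the subsidy.

Producer share = 3/11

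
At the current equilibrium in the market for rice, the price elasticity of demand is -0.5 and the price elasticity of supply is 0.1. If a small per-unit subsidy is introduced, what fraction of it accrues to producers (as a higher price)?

For a small subsidy around the equilibrium, the benefit split depends on the relative slopes, which at a point are proportional to the elasticities.
Buyer share = εs/(εs + |εd|) = 0.1/(0.1 + 0.5) = 1/6; seller share = |εd|/(εs + |εd|) = 5/6.
So producers capture 5/6 of the subsidy.

Producer share = 5/6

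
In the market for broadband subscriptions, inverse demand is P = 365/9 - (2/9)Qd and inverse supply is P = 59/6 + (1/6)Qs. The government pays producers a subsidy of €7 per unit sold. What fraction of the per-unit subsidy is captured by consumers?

Consumer share = 4/7

Pre-subsidy: 365/9 - (2/9)Q = 59/6 + (1/6)Q gives Q* = 79 and P* = 23.
With the subsidy, sellers receive Ps = Pb + 7 for each unit, where Pb is the price buyers pay.
On the curves, Pb = 365/9 - (2/9)Q and Ps = 59/6 + (1/6)Q; the wedge Ps − Pb = 7 gives 59/6 + (1/6)Q − (365/9 - (2/9)Q) = 7, so Q' = 97.
Then Pb = 365/9 − (2/9)·97 = 19 and Ps = 59/6 + (1/6)·97 = 26.
Buyers' price falls by P* − Pb = 23 − 19 = 4; sellers' price rises by Ps − P* = 26 − 23 = 3.
So consumers capture 4/7 = 4/7 of each unit of subsidy.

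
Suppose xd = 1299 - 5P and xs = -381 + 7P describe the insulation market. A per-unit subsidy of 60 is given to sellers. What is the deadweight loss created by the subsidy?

Pre-subsidy: 1299 - 5P = -381 + 7P gives P* = 140, x* = 599.
With the subsidy, sellers receive Ps = Pb + 60 for each unit, where Pb is the price buyers pay.
Supply in terms of Pb becomes xs = -381 + 7(Pb + 60) = 39 + 7Pb. Setting this equal to demand: 1299 - 5Pb = 39 + 7Pb, so Pb = 105.
Sellers receive Ps = 105 + 60 = 165; x' = 1299 − 5·105 = 774.
The subsidy expands output by 774 − 599 = 175 past the efficient level; on those units the gap between marginal cost and willingness to pay runs from 0 up to 60.
DWL = ½ × 60 × 175 = 5250.

Deadweight loss = 5250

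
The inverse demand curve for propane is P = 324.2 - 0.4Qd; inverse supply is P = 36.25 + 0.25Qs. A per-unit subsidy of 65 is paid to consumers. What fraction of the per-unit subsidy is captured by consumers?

Consumer share = 8/13

Pre-subsidy: 324.2 - 0.4Q = 36.25 + 0.25Q gives Q* = 443 and P* = 147.
With the rebate, buyers effectively pay Pb = Ps − 65, where Ps is the price sellers receive.
On the curves, Pb = 324.2 - 0.4Q and Ps = 36.25 + 0.25Q; the wedge Ps − Pb = 65 gives 36.25 + 0.25Q − (324.2 - 0.4Q) = 65, so Q' = 543.
Then Pb = 324.2 − 0.4·543 = 107 and Ps = 36.25 + 0.25·543 = 172.
Buyers' price falls by P* − Pb = 147 − 107 = 40; sellers' price rises by Ps − P* = 172 − 147 = 25.
So consumers capture 40/65 = 8/13 of each unit of subsidy.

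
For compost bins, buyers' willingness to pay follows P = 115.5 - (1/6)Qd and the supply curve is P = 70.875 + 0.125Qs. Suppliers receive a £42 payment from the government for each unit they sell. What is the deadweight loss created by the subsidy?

Pre-subsidy: 115.5 - (1/6)Q = 70.875 + 0.125Q gives Q* = 153 and P* = 90.
With the subsidy, sellers receive Ps = Pb + 42 for each unit, where Pb is the price buyers pay.
On the curves, Pb = 115.5 - (1/6)Q and Ps = 70.875 + 0.125Q; the wedge Ps − Pb = 42 gives 70.875 + 0.125Q − (115.5 - (1/6)Q) = 42, so Q' = 297.
Then Pb = 115.5 − (1/6)·297 = 66 and Ps = 70.875 + 0.125·297 = 108.
The subsidy expands output by 297 − 153 = 144 past the efficient level; on those units the gap between marginal cost and willingness to pay runs from 0 up to 42.
DWL = ½ × 42 × 144 = 3024.

Deadweight loss = £3024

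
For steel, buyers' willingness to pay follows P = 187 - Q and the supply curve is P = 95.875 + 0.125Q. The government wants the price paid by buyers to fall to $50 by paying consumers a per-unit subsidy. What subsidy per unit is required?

Required subsidy s = $63 per unit

At a buyer price of 50, quantity demanded is 187 − 1·50 = 137.
Sellers supply 137 only when they receive Ps = 95.875 + 0.125·137 = 113.
s = Ps − Pb = 113 − 50 = 63.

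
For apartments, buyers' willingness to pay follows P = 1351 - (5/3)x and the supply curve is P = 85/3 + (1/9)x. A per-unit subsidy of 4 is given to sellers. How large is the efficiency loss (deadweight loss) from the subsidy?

Pre-subsidy: 1351 - (5/3)x = 85/3 + (1/9)x gives x* = 744 and P* = 111.
With the subsidy, sellers receive Ps = Pb + 4 for each unit, where Pb is the price buyers pay.
On the curves, Pb = 1351 - (5/3)x and Ps = 85/3 + (1/9)x; the wedge Ps − Pb = 4 gives 85/3 + (1/9)x − (1351 - (5/3)x) = 4, so x' = 746.25.
Then Pb = 1351 − (5/3)·746.25 = 107.25 and Ps = 85/3 + (1/9)·746.25 = 111.25.
The subsidy expands output by 746.25 − 744 = 2.25 past the efficient level; on those units the gap between marginal cost and willingness to pay runs from 0 up to 4.
DWL = ½ × 4 × 2.25 = 4.5.

Deadweight loss = 4.5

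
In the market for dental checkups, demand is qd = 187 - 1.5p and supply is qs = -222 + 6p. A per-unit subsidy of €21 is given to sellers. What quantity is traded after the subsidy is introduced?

Pre-subsidy: 187 - 1.5p = -222 + 6p gives p* = 818/15, q* = 105.2.
With the subsidy, sellers receive ps = pb + 21 for each unit, where pb is the price buyers pay.
Supply in terms of pb becomes qs = -222 + 6(pb + 21) = -96 + 6pb. Setting this equal to demand: 187 - 1.5pb = -96 + 6pb, so pb = 566/15.
Sellers receive ps = 566/15 + 21 = 881/15; q' = 187 − 1.5·(566/15) = 130.4.

q' = 130.4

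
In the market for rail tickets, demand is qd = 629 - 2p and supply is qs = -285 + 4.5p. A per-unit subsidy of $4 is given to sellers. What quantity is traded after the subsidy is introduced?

q' = 4593/13

Pre-subsidy: 629 - 2p = -285 + 4.5p gives p* = 1828/13, q* = 4521/13.
With the subsidy, sellers receive ps = pb + 4 for each unit, where pb is the price buyers pay.
Supply in terms of pb becomes qs = -285 + 4.5(pb + 4) = -267 + 4.5pb. Setting this equal to demand: 629 - 2pb = -267 + 4.5pb, so pb = 1792/13.
Sellers receive ps = 1792/13 + 4 = 1844/13; q' = 629 − 2·(1792/13) = 4593/13.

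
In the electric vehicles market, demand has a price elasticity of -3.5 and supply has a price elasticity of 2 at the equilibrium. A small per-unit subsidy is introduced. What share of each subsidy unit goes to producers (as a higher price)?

For a small subsidy around the equilibrium, the benefit split depends on the relative slopes, which at a point are proportional to the elasticities.
Buyer share = εs/(εs + |εd|) = 2/(2 + 3.5) = 4/11; seller share = |εd|/(εs + |εd|) = 7/11.
So producers capture 7/11 of the subsidy.

Producer share = 7/11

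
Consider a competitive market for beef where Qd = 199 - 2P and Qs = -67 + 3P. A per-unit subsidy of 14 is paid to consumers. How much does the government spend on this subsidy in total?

Government cost = 1531.6

Pre-subsidy: 199 - 2P = -67 + 3P gives P* = 53.2, Q* = 92.6.
With the rebate, buyers effectively pay Pb = Ps − 14, where Ps is the price sellers receive.
Demand in terms of Ps becomes Qd = 199 − 2(Ps − 14) = 227 - 2Ps. Setting this equal to supply: 227 - 2Ps = -67 + 3Ps, so Ps = 58.8.
Buyers pay Pb = 58.8 − 14 = 44.8; Q' = -67 + 3·58.8 = 109.4.
Government outlay = subsidy × quantity = 14 × 109.4 = 1531.6.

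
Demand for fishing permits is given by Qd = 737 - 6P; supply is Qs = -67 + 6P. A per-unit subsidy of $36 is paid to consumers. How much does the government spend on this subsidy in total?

Government cost = $15948

Pre-subsidy: 737 - 6P = -67 + 6P gives P* = 67, Q* = 335.
With the rebate, buyers effectively pay Pb = Ps − 36, where Ps is the price sellers receive.
Demand in terms of Ps becomes Qd = 737 − 6(Ps − 36) = 953 - 6Ps. Setting this equal to supply: 953 - 6Ps = -67 + 6Ps, so Ps = 85.
Buyers pay Pb = 85 − 36 = 49; Q' = -67 + 6·85 = 443.
Government outlay = subsidy × quantity = 36 × 443 = 15948.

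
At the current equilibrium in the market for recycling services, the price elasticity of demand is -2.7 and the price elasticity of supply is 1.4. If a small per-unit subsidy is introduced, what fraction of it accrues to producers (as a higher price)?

For a small subsidy around the equilibrium, the benefit split depends on the relative slopes, which at a point are proportional to the elasticities.
Buyer share = εs/(εs + |εd|) = 1.4/(1.4 + 2.7) = 14/41; seller share = |εd|/(εs + |εd|) = 27/41.
So producers capture 27/41 of the subsidy.

Producer share = 27/41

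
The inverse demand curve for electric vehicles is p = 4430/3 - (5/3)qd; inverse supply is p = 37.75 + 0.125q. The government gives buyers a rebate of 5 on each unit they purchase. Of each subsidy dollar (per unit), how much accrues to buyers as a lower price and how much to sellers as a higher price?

Buyers gain 200/43 per unit; sellers gain 15/43 per unit

Pre-subsidy: 4430/3 - (5/3)q = 37.75 + 0.125q gives q* = 34534/43 and p* = 5940/43.
With the rebate, buyers effectively pay pb = ps − 5, where ps is the price sellers receive.
On the curves, pb = 4430/3 - (5/3)q and ps = 37.75 + 0.125q; the wedge ps − pb = 5 gives 37.75 + 0.125q − (4430/3 - (5/3)q) = 5, so q' = 34654/43.
Then pb = 4430/3 − (5/3)·(34654/43) = 5740/43 and ps = 37.75 + 0.125·(34654/43) = 5955/43.
Buyers' price falls by p* − pb = 5940/43 − 5740/43 = 200/43; sellers' price rises by ps − p* = 5955/43 − 5940/43 = 15/43.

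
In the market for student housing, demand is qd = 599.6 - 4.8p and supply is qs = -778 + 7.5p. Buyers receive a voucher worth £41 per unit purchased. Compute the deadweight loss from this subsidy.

Deadweight loss = £2460

Pre-subsidy: 599.6 - 4.8p = -778 + 7.5p gives p* = 112, q* = 62.
With the rebate, buyers effectively pay pb = ps − 41, where ps is the price sellers receive.
Demand in terms of ps becomes qd = 599.6 − 4.8(ps − 41) = 796.4 - 4.8ps. Setting this equal to supply: 796.4 - 4.8ps = -778 + 7.5ps, so ps = 128.
Buyers pay pb = 128 − 41 = 87; q' = -778 + 7.5·128 = 182.
The subsidy expands output by 182 − 62 = 120 past the efficient level; on those units the gap between marginal cost and willingness to pay runs from 0 up to 41.
DWL = ½ × 41 × 120 = 2460.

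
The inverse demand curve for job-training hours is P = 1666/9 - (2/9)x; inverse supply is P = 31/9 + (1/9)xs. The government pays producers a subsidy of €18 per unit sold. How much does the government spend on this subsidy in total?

Government cost = €10782

Pre-subsidy: 1666/9 - (2/9)x = 31/9 + (1/9)x gives x* = 545 and P* = 64.
With the subsidy, sellers receive Ps = Pb + 18 for each unit, where Pb is the price buyers pay.
On the curves, Pb = 1666/9 - (2/9)x and Ps = 31/9 + (1/9)x; the wedge Ps − Pb = 18 gives 31/9 + (1/9)x − (1666/9 - (2/9)x) = 18, so x' = 599.
Then Pb = 1666/9 − (2/9)·599 = 52 and Ps = 31/9 + (1/9)·599 = 70.
Government outlay = subsidy × quantity = 18 × 599 = 10782.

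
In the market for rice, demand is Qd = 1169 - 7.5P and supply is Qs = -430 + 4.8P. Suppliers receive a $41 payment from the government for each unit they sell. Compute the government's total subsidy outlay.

Pre-subsidy: 1169 - 7.5P = -430 + 4.8P gives P* = 130, Q* = 194.
With the subsidy, sellers receive Ps = Pb + 41 for each unit, where Pb is the price buyers pay.
Supply in terms of Pb becomes Qs = -430 + 4.8(Pb + 41) = -233.2 + 4.8Pb. Setting this equal to demand: 1169 - 7.5Pb = -233.2 + 4.8Pb, so Pb = 114.
Sellers receive Ps = 114 + 41 = 155; Q' = 1169 − 7.5·114 = 314.
Government outlay = subsidy × quantity = 41 × 314 = 12874.

Government cost = $12874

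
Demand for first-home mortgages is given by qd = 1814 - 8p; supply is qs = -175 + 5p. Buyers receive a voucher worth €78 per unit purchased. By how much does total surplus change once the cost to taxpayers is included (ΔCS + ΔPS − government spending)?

Pre-subsidy: 1814 - 8p = -175 + 5p gives p* = 153, q* = 590.
With the rebate, buyers effectively pay pb = ps − 78, where ps is the price sellers receive.
Demand in terms of ps becomes qd = 1814 − 8(ps − 78) = 2438 - 8ps. Setting this equal to supply: 2438 - 8ps = -175 + 5ps, so ps = 201.
Buyers pay pb = 201 − 78 = 123; q' = -175 + 5·201 = 830.
ΔCS = ½(590 + 830)(153 − 123) = 21300; ΔPS = ½(590 + 830)(201 − 153) = 34080.
Government spending = 78 × 830 = 64740.
Net change = 21300 + 34080 − 64740 = -9360. The loss equals the DWL triangle ½·78·240.

Net change in total surplus = -€9360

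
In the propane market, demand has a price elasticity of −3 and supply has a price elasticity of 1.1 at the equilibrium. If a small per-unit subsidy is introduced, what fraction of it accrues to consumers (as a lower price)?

Consumer share = 11/41

For a small subsidy around the equilibrium, the benefit split depends on the relative slopes, which at a point are proportional to the elasticities.
Buyer share = εs/(εs + |εd|) = 1.1/(1.1 + 3) = 11/41; seller share = |εd|/(εs + |εd|) = 30/41.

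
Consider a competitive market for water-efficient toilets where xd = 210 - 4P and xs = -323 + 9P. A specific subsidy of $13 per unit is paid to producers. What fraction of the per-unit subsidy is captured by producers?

Producer share = 4/13

Pre-subsidy: 210 - 4P = -323 + 9P gives P* = 41, x* = 46.
With the subsidy, sellers receive Ps = Pb + 13 for each unit, where Pb is the price buyers pay.
Supply in terms of Pb becomes xs = -323 + 9(Pb + 13) = -206 + 9Pb. Setting this equal to demand: 210 - 4Pb = -206 + 9Pb, so Pb = 32.
Sellers receive Ps = 32 + 13 = 45; x' = 210 − 4·32 = 82.
Buyers' price falls by P* − Pb = 41 − 32 = 9; sellers' price rises by Ps − P* = 45 − 41 = 4.
So producers capture 4/13 = 4/13 of each unit of subsidy.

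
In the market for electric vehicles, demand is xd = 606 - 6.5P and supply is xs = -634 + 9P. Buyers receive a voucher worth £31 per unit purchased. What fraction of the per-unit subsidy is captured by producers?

Pre-subsidy: 606 - 6.5P = -634 + 9P gives P* = 80, x* = 86.
With the rebate, buyers effectively pay Pb = Ps − 31, where Ps is the price sellers receive.
Demand in terms of Ps becomes xd = 606 − 6.5(Ps − 31) = 807.5 - 6.5Ps. Setting this equal to supply: 807.5 - 6.5Ps = -634 + 9Ps, so Ps = 93.
Buyers pay Pb = 93 − 31 = 62; x' = -634 + 9·93 = 203.
Buyers' price falls by P* − Pb = 80 − 62 = 18; sellers' price rises by Ps − P* = 93 − 80 = 13.
So producers capture 13/31 = 13/31 of each unit of subsidy.

Producer share = 13/31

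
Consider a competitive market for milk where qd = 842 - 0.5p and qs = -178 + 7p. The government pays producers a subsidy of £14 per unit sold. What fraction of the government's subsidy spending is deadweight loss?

Pre-subsidy: 842 - 0.5p = -178 + 7p gives p* = 136, q* = 774.
With the subsidy, sellers receive ps = pb + 14 for each unit, where pb is the price buyers pay.
Supply in terms of pb becomes qs = -178 + 7(pb + 14) = -80 + 7pb. Setting this equal to demand: 842 - 0.5pb = -80 + 7pb, so pb = 1844/15.
Sellers receive ps = 1844/15 + 14 = 2054/15; q' = 842 − 0.5·(1844/15) = 11708/15.
ΔCS = ½(774 + 11708/15)(136 − 1844/15) = 2285164/225; ΔPS = ½(774 + 11708/15)(2054/15 − 136) = 163226/225.
Government spending = 14 × 11708/15 = 163912/15.
DWL = ½ × 14 × (11708/15 − 774) = 686/15; fraction = (686/15) / (163912/15) = 49/11708.

DWL / government spending = 49/11708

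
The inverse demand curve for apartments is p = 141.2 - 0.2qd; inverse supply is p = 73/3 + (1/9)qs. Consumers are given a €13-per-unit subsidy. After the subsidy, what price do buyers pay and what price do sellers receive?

Pre-subsidy: 141.2 - 0.2q = 73/3 + (1/9)q gives q* = 5259/14 and p* = 925/14.
With the rebate, buyers effectively pay pb = ps − 13, where ps is the price sellers receive.
On the curves, pb = 141.2 - 0.2q and ps = 73/3 + (1/9)q; the wedge ps − pb = 13 gives 73/3 + (1/9)q − (141.2 - 0.2q) = 13, so q' = 2922/7.
Then pb = 141.2 − 0.2·(2922/7) = 404/7 and ps = 73/3 + (1/9)·(2922/7) = 495/7.

Buyers pay 404/7; sellers receive 495/7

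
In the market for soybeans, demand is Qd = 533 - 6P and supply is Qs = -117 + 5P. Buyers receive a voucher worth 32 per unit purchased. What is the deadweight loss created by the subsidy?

Deadweight loss = 15360/11

Pre-subsidy: 533 - 6P = -117 + 5P gives P* = 650/11, Q* = 1963/11.
With the rebate, buyers effectively pay Pb = Ps − 32, where Ps is the price sellers receive.
Demand in terms of Ps becomes Qd = 533 − 6(Ps − 32) = 725 - 6Ps. Setting this equal to supply: 725 - 6Ps = -117 + 5Ps, so Ps = 842/11.
Buyers pay Pb = 842/11 − 32 = 490/11; Q' = -117 + 5·(842/11) = 2923/11.
The subsidy expands output by 2923/11 − 1963/11 = 960/11 past the efficient level; on those units the gap between marginal cost and willingness to pay runs from 0 up to 32.
DWL = ½ × 32 × 960/11 = 15360/11.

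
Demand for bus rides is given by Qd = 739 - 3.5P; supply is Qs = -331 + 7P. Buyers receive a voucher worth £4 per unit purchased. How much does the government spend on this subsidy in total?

Pre-subsidy: 739 - 3.5P = -331 + 7P gives P* = 2140/21, Q* = 1147/3.
With the rebate, buyers effectively pay Pb = Ps − 4, where Ps is the price sellers receive.
Demand in terms of Ps becomes Qd = 739 − 3.5(Ps − 4) = 753 - 3.5Ps. Setting this equal to supply: 753 - 3.5Ps = -331 + 7Ps, so Ps = 2168/21.
Buyers pay Pb = 2168/21 − 4 = 2084/21; Q' = -331 + 7·(2168/21) = 1175/3.
Government outlay = subsidy × quantity = 4 × 1175/3 = 4700/3.

Government cost = 4700/3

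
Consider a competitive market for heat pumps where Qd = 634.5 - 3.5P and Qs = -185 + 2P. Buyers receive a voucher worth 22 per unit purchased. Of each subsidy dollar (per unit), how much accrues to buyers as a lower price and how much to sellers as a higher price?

Buyers gain 8 per unit; sellers gain 14 per unit

Pre-subsidy: 634.5 - 3.5P = -185 + 2P gives P* = 149, Q* = 113.
With the rebate, buyers effectively pay Pb = Ps − 22, where Ps is the price sellers receive.
Demand in terms of Ps becomes Qd = 634.5 − 3.5(Ps − 22) = 711.5 - 3.5Ps. Setting this equal to supply: 711.5 - 3.5Ps = -185 + 2Ps, so Ps = 163.
Buyers pay Pb = 163 − 22 = 141; Q' = -185 + 2·163 = 141.
Buyers' price falls by P* − Pb = 149 − 141 = 8; sellers' price rises by Ps − P* = 163 − 149 = 14.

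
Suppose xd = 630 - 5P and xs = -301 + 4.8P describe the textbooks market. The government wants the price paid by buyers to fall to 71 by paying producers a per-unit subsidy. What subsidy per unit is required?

At a buyer price of 71, quantity demanded is 630 − 5·71 = 275.
Sellers supply 275 only when they receive Ps with -301 + 4.8·Ps = 275, i.e. Ps = 120.
s = Ps − Pb = 120 − 71 = 49.

Required subsidy s = 49 per unit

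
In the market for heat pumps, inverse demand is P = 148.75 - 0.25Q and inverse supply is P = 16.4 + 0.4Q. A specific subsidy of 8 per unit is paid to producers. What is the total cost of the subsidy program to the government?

Pre-subsidy: 148.75 - 0.25Q = 16.4 + 0.4Q gives Q* = 2647/13 and P* = 1272/13.
With the subsidy, sellers receive Ps = Pb + 8 for each unit, where Pb is the price buyers pay.
On the curves, Pb = 148.75 - 0.25Q and Ps = 16.4 + 0.4Q; the wedge Ps − Pb = 8 gives 16.4 + 0.4Q − (148.75 - 0.25Q) = 8, so Q' = 2807/13.
Then Pb = 148.75 − 0.25·(2807/13) = 1232/13 and Ps = 16.4 + 0.4·(2807/13) = 1336/13.
Government outlay = subsidy × quantity = 8 × 2807/13 = 22456/13.

Government cost = 22456/13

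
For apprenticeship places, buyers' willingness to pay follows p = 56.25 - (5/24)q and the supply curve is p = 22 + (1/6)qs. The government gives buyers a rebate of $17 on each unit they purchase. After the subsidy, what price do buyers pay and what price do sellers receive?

Buyers pay 250/9; sellers receive 403/9

Pre-subsidy: 56.25 - (5/24)q = 22 + (1/6)q gives q* = 274/3 and p* = 335/9.
With the rebate, buyers effectively pay pb = ps − 17, where ps is the price sellers receive.
On the curves, pb = 56.25 - (5/24)q and ps = 22 + (1/6)q; the wedge ps − pb = 17 gives 22 + (1/6)q − (56.25 - (5/24)q) = 17, so q' = 410/3.
Then pb = 56.25 − (5/24)·(410/3) = 250/9 and ps = 22 + (1/6)·(410/3) = 403/9.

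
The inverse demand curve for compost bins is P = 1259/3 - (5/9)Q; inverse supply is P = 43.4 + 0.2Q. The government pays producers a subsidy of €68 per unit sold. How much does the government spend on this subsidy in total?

Pre-subsidy: 1259/3 - (5/9)Q = 43.4 + 0.2Q gives Q* = 498 and P* = 143.
With the subsidy, sellers receive Ps = Pb + 68 for each unit, where Pb is the price buyers pay.
On the curves, Pb = 1259/3 - (5/9)Q and Ps = 43.4 + 0.2Q; the wedge Ps − Pb = 68 gives 43.4 + 0.2Q − (1259/3 - (5/9)Q) = 68, so Q' = 588.
Then Pb = 1259/3 − (5/9)·588 = 93 and Ps = 43.4 + 0.2·588 = 161.
Government outlay = subsidy × quantity = 68 × 588 = 39984.

Government cost = €39984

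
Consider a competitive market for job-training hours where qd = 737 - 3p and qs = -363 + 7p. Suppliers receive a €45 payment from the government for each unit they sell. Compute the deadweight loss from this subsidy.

Pre-subsidy: 737 - 3p = -363 + 7p gives p* = 110, q* = 407.
With the subsidy, sellers receive ps = pb + 45 for each unit, where pb is the price buyers pay.
Supply in terms of pb becomes qs = -363 + 7(pb + 45) = -48 + 7pb. Setting this equal to demand: 737 - 3pb = -48 + 7pb, so pb = 78.5.
Sellers receive ps = 78.5 + 45 = 123.5; q' = 737 − 3·78.5 = 501.5.
The subsidy expands output by 501.5 − 407 = 94.5 past the efficient level; on those units the gap between marginal cost and willingness to pay runs from 0 up to 45.
DWL = ½ × 45 × 94.5 = 2126.25.

Deadweight loss = €2126.25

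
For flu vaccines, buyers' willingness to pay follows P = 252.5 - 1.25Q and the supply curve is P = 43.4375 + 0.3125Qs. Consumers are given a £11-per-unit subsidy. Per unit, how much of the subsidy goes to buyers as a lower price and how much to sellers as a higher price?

Buyers gain £8.8 per unit; sellers gain £2.2 per unit

Pre-subsidy: 252.5 - 1.25Q = 43.4375 + 0.3125Q gives Q* = 133.8 and P* = 85.25.
With the rebate, buyers effectively pay Pb = Ps − 11, where Ps is the price sellers receive.
On the curves, Pb = 252.5 - 1.25Q and Ps = 43.4375 + 0.3125Q; the wedge Ps − Pb = 11 gives 43.4375 + 0.3125Q − (252.5 - 1.25Q) = 11, so Q' = 140.84.
Then Pb = 252.5 − 1.25·140.84 = 76.45 and Ps = 43.4375 + 0.3125·140.84 = 87.45.
Buyers' price falls by P* − Pb = 85.25 − 76.45 = 8.8; sellers' price rises by Ps − P* = 87.45 − 85.25 = 2.2.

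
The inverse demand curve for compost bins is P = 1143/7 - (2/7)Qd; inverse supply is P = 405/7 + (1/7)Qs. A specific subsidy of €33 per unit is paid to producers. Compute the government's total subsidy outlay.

Pre-subsidy: 1143/7 - (2/7)Q = 405/7 + (1/7)Q gives Q* = 246 and P* = 93.
With the subsidy, sellers receive Ps = Pb + 33 for each unit, where Pb is the price buyers pay.
On the curves, Pb = 1143/7 - (2/7)Q and Ps = 405/7 + (1/7)Q; the wedge Ps − Pb = 33 gives 405/7 + (1/7)Q − (1143/7 - (2/7)Q) = 33, so Q' = 323.
Then Pb = 1143/7 − (2/7)·323 = 71 and Ps = 405/7 + (1/7)·323 = 104.
Government outlay = subsidy × quantity = 33 × 323 = 10659.

Government cost = €10659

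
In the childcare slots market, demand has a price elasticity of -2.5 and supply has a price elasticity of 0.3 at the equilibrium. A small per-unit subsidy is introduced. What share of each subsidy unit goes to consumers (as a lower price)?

For a small subsidy around the equilibrium, the benefit split depends on the relative slopes, which at a point are proportional to the elasticities.
Buyer share = εs/(εs + |εd|) = 0.3/(0.3 + 2.5) = 3/28; seller share = |εd|/(εs + |εd|) = 25/28.

Consumer share = 3/28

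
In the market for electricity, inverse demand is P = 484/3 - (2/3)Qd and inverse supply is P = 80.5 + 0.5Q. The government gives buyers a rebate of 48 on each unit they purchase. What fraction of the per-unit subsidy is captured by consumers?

Pre-subsidy: 484/3 - (2/3)Q = 80.5 + 0.5Q gives Q* = 485/7 and P* = 806/7.
With the rebate, buyers effectively pay Pb = Ps − 48, where Ps is the price sellers receive.
On the curves, Pb = 484/3 - (2/3)Q and Ps = 80.5 + 0.5Q; the wedge Ps − Pb = 48 gives 80.5 + 0.5Q − (484/3 - (2/3)Q) = 48, so Q' = 773/7.
Then Pb = 484/3 − (2/3)·(773/7) = 614/7 and Ps = 80.5 + 0.5·(773/7) = 950/7.
Buyers' price falls by P* − Pb = 806/7 − 614/7 = 192/7; sellers' price rises by Ps − P* = 950/7 − 806/7 = 144/7.
So consumers capture (192/7)/48 = 4/7 of each unit of subsidy.

Consumer share = 4/7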